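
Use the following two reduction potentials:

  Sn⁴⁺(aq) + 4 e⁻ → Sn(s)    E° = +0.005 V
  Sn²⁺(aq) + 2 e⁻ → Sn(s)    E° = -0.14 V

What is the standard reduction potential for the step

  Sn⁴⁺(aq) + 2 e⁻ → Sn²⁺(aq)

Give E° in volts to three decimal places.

+0.150 V

Sequential free energies add, so n₃E°₃ = n₁E°₁ + n₂E°₂.
With n₃ = 4, and the known step contributing 2×(-0.14) V, the unknown satisfies 2·E° = 4×(+0.005) − 2×(-0.14) = +0.300.
E° = +0.300 / 2 = +0.150 V.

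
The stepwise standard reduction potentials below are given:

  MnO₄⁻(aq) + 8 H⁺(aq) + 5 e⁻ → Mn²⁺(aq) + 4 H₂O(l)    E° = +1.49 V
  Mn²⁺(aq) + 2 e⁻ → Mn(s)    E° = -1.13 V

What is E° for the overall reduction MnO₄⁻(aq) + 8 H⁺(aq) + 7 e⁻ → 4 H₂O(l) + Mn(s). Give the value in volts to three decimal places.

Adding the free-energy changes (−nFE°) of the two steps gives −n₃FE°₃ = −n₁FE°₁ − n₂FE°₂.
E°₃ = (5×+1.49 + 2×-1.13) / 7 = (+5.190) / 7 = +0.741 V.
E° values themselves are not directly additive — weighting by electron count is essential.

+0.741 V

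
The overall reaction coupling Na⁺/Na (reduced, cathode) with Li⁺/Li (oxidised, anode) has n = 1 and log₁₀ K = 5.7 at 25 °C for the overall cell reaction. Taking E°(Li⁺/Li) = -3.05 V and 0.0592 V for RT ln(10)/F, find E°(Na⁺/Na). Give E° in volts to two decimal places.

-2.71 V

E°cell = (0.0592/n)·log K = (0.0592/1)(5.7) = +0.337 V.
Since Na⁺/Na is the cathode and Li⁺/Li the anode, E°cell = E°(Na⁺/Na) − E°(Li⁺/Li).
So E°(Na⁺/Na) = E°cell + E°(Li⁺/Li) = +0.337 + (-3.05) = -2.71 V.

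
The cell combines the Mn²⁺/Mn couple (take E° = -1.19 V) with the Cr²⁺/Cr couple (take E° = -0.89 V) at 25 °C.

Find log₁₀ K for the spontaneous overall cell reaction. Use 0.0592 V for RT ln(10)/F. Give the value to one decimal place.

Cathode: Cr²⁺/Cr; anode: Mn²⁺/Mn. E°cell = +0.30 V, n = 2.
log K = nE°cell / 0.0592 = (2)(+0.30) / 0.0592 = 10.1.

10.1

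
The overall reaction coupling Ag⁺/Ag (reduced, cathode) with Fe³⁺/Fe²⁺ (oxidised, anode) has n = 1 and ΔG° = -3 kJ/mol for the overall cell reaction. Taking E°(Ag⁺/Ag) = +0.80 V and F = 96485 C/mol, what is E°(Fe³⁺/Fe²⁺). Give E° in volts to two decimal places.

E°cell = −ΔG°/(nF) = −(-3×10³)/((1)(96485)) = +0.031 V.
Since Ag⁺/Ag is the cathode and Fe³⁺/Fe²⁺ the anode, E°cell = E°(Ag⁺/Ag) − E°(Fe³⁺/Fe²⁺).
So E°(Fe³⁺/Fe²⁺) = E°(Ag⁺/Ag) − E°cell = (+0.80) − (+0.031) = +0.77 V.

+0.77 V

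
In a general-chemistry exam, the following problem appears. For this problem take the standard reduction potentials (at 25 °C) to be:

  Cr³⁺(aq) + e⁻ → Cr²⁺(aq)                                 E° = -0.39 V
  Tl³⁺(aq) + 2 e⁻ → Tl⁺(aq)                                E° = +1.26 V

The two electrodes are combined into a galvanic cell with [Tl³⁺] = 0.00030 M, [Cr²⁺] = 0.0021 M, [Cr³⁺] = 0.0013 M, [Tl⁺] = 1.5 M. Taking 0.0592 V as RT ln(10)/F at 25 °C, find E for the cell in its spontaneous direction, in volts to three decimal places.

Tl³⁺/Tl⁺ is the cathode (higher E°), Cr³⁺/Cr²⁺ the anode: E°cell = +1.26 − (-0.39) = +1.65 V, n = 2.
Overall: Tl³⁺(aq) + 2 Cr²⁺(aq) → Tl⁺(aq) + 2 Cr³⁺(aq)
Q = [Tl⁺]·[Cr³⁺]^2 / ([Tl³⁺]·[Cr²⁺]^2); log Q = 3.282.
E = E° − (0.0592/n) log Q = +1.65 − (0.0592/2)(3.282) = +1.553 V.

+1.553 V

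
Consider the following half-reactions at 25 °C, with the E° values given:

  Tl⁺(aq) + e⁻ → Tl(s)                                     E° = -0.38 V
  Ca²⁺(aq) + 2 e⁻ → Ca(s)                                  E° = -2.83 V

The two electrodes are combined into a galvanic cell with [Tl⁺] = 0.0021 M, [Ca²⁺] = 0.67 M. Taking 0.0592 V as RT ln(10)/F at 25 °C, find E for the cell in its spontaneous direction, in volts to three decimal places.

Tl⁺/Tl is the cathode (higher E°), Ca²⁺/Ca the anode: E°cell = -0.38 − (-2.83) = +2.45 V, n = 2.
Overall: 2 Tl⁺(aq) + Ca(s) → 2 Tl(s) + Ca²⁺(aq)
Q = [Ca²⁺] / ([Tl⁺]^2); log Q = 5.182.
E = E° − (0.0592/n) log Q = +2.45 − (0.0592/2)(5.182) = +2.297 V.

+2.297 V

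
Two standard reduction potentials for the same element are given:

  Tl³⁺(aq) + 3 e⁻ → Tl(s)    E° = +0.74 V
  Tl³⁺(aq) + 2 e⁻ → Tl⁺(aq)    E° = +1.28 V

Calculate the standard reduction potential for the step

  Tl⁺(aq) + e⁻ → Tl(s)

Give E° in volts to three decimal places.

-0.340 V

Sequential free energies add, so n₃E°₃ = n₁E°₁ + n₂E°₂.
With n₃ = 3, and the known step contributing 2×(+1.28) V, the unknown satisfies 1·E° = 3×(+0.74) − 2×(+1.28) = -0.340.
E° = -0.340 / 1 = -0.340 V.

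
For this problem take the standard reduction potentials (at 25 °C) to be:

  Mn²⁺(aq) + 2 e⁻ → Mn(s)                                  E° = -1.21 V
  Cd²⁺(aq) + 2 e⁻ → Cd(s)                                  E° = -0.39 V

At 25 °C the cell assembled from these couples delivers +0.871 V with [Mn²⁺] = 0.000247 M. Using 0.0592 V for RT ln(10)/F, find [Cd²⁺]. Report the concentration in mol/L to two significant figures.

0.013 M

Cd²⁺/Cd is the cathode, Mn²⁺/Mn the anode: E°cell = +0.82 V, n = 2.
Overall reaction: Cd²⁺(aq) + Mn(s) → Cd(s) + Mn²⁺(aq); Q = [Mn²⁺]^1/[Cd²⁺]^1.
From E = E° − (0.0592/n) log Q: log Q = (E° − E)·n/0.0592 = (+0.82 − (+0.871))·2/0.0592 = -1.7230.
So 1·log[Cd²⁺] = 1·log(0.000247) − log Q = -3.6073 − (-1.7230) = -1.8843; [Cd²⁺] = 10^(-1.8843) ≈ 0.013 M.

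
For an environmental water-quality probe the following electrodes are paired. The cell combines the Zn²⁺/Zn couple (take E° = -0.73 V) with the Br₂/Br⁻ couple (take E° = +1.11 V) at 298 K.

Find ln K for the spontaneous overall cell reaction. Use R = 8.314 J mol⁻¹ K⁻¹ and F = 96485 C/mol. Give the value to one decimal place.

143.3

Cathode: Br₂/Br⁻; anode: Zn²⁺/Zn. E°cell = (+1.11) − (-0.73) = +1.84 V, with n = 2.
ΔG° = −nFE° = −RT ln K, so ln K = nFE°/(RT) = (2)(96485)(+1.84) / ((8.314)(298)) = 143.312.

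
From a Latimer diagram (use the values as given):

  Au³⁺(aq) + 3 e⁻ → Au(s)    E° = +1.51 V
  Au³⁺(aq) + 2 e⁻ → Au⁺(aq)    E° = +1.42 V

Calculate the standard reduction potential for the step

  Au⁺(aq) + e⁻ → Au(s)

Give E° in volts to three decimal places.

Sequential free energies add, so n₃E°₃ = n₁E°₁ + n₂E°₂.
With n₃ = 3, and the known step contributing 2×(+1.42) V, the unknown satisfies 1·E° = 3×(+1.51) − 2×(+1.42) = +1.690.
E° = +1.690 / 1 = +1.690 V.

+1.690 V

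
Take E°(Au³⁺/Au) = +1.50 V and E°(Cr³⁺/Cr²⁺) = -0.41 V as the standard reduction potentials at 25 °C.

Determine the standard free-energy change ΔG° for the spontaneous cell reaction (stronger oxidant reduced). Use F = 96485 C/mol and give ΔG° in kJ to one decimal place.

Au³⁺/Au (E° = +1.50 V) is the cathode; Cr³⁺/Cr²⁺ (E° = -0.41 V) is the anode, so E°cell = +1.91 V.
Balancing electrons gives n = 3 (lcm of 3 and 1).
ΔG° = −nFE° = −(3)(96485)(+1.91) = -552,859 J = -552.9 kJ.

-552.9 kJ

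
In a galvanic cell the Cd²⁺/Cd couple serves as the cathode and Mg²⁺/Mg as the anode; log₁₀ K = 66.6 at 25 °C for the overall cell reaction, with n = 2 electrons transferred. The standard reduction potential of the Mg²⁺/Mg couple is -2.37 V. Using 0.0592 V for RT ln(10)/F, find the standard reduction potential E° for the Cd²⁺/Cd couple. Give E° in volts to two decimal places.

E°cell = (0.0592/n)·log K = (0.0592/2)(66.6) = +1.971 V.
Since Cd²⁺/Cd is the cathode and Mg²⁺/Mg the anode, E°cell = E°(Cd²⁺/Cd) − E°(Mg²⁺/Mg).
So E°(Cd²⁺/Cd) = E°cell + E°(Mg²⁺/Mg) = +1.971 + (-2.37) = -0.40 V.

-0.40 V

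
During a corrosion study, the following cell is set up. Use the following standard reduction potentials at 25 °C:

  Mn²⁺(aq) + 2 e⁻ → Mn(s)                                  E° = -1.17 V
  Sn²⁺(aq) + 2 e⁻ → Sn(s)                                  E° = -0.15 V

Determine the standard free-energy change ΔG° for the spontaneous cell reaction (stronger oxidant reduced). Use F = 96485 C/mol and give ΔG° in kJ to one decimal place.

Sn²⁺/Sn (E° = -0.15 V) is the cathode; Mn²⁺/Mn (E° = -1.17 V) is the anode, so E°cell = +1.02 V.
Balancing electrons gives n = 2 (lcm of 2 and 2).
ΔG° = −nFE° = −(2)(96485)(+1.02) = -196,829 J = -196.8 kJ.

-196.8 kJ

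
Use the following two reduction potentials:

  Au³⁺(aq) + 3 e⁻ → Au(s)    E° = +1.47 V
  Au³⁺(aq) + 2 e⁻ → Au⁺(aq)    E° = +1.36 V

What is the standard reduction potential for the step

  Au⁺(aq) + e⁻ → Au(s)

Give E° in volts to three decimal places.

Sequential free energies add, so n₃E°₃ = n₁E°₁ + n₂E°₂.
With n₃ = 3, and the known step contributing 2×(+1.36) V, the unknown satisfies 1·E° = 3×(+1.47) − 2×(+1.36) = +1.690.
E° = +1.690 / 1 = +1.690 V.

+1.690 V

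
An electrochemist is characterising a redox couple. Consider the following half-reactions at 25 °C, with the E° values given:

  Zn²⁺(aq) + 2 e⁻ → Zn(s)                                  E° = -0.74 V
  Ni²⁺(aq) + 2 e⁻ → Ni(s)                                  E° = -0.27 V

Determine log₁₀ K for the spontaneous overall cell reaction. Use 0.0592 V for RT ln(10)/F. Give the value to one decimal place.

15.9

Cathode: Ni²⁺/Ni; anode: Zn²⁺/Zn. E°cell = +0.47 V, n = 2.
log K = nE°cell / 0.0592 = (2)(+0.47) / 0.0592 = 15.9.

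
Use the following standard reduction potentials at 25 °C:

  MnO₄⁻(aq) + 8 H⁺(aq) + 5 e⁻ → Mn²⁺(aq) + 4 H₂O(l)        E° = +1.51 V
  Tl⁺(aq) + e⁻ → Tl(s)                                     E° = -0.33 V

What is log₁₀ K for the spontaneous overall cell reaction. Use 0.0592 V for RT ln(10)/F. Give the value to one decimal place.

155.4

Cathode: MnO₄⁻/Mn²⁺; anode: Tl⁺/Tl. E°cell = +1.84 V, n = 5.
log K = nE°cell / 0.0592 = (5)(+1.84) / 0.0592 = 155.4.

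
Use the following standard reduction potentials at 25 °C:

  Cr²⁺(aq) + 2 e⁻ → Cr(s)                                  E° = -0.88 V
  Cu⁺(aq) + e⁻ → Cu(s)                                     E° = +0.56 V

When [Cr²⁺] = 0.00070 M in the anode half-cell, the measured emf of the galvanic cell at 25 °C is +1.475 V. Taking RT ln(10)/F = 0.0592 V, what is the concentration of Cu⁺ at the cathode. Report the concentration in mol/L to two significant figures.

0.10 M

Cu⁺/Cu is the cathode, Cr²⁺/Cr the anode: E°cell = +1.44 V, n = 2.
Overall reaction: 2 Cu⁺(aq) + Cr(s) → 2 Cu(s) + Cr²⁺(aq); Q = [Cr²⁺]^1/[Cu⁺]^2.
From E = E° − (0.0592/n) log Q: log Q = (E° − E)·n/0.0592 = (+1.44 − (+1.475))·2/0.0592 = -1.1824.
So 2·log[Cu⁺] = 1·log(0.0007) − log Q = -3.1549 − (-1.1824) = -1.9725; log[Cu⁺] = -1.9725 / 2 = -0.9862; [Cu⁺] = 10^(-0.9862) ≈ 0.10 M.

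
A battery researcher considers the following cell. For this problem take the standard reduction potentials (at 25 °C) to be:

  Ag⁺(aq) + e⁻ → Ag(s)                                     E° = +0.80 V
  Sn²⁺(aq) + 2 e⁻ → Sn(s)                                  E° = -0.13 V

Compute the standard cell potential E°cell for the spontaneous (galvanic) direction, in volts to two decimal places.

The Ag⁺/Ag couple has the higher reduction potential, so it is the cathode; Sn²⁺/Sn is oxidised at the anode.
E°cell = E°(cathode) − E°(anode) = (+0.80) − (-0.13) = +0.93 V.

+0.93 V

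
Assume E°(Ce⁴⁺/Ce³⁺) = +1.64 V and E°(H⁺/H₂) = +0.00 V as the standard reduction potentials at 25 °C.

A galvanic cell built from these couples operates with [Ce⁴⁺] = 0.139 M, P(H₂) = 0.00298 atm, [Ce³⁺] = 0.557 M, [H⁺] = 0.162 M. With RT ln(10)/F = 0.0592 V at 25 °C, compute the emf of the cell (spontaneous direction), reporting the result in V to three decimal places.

Ce⁴⁺/Ce³⁺ is the cathode (higher E°), H⁺/H₂ the anode: E°cell = +1.64 − (+0.00) = +1.64 V, n = 2.
Overall: 2 Ce⁴⁺(aq) + H₂(g) → 2 Ce³⁺(aq) + 2 H⁺(aq)
Q = [Ce³⁺]^2·[H⁺]^2 / ([Ce⁴⁺]^2·P(H₂)); log Q = 2.150.
E = E° − (0.0592/n) log Q = +1.64 − (0.0592/2)(2.150) = +1.576 V.

+1.576 V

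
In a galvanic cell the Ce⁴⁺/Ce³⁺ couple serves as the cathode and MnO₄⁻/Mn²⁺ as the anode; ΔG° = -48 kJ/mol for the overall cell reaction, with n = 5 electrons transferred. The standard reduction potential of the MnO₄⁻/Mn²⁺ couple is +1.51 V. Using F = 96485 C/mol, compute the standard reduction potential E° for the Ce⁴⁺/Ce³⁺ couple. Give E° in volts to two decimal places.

E°cell = −ΔG°/(nF) = −(-48×10³)/((5)(96485)) = +0.099 V.
Since Ce⁴⁺/Ce³⁺ is the cathode and MnO₄⁻/Mn²⁺ the anode, E°cell = E°(Ce⁴⁺/Ce³⁺) − E°(MnO₄⁻/Mn²⁺).
So E°(Ce⁴⁺/Ce³⁺) = E°cell + E°(MnO₄⁻/Mn²⁺) = +0.099 + (+1.51) = +1.61 V.

+1.61 V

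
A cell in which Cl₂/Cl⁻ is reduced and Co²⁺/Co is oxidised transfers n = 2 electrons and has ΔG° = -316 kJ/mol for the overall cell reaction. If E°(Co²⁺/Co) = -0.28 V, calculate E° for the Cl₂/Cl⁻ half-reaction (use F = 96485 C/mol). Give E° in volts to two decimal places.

+1.36 V

E°cell = −ΔG°/(nF) = −(-316×10³)/((2)(96485)) = +1.638 V.
Since Cl₂/Cl⁻ is the cathode and Co²⁺/Co the anode, E°cell = E°(Cl₂/Cl⁻) − E°(Co²⁺/Co).
So E°(Cl₂/Cl⁻) = E°cell + E°(Co²⁺/Co) = +1.638 + (-0.28) = +1.36 V.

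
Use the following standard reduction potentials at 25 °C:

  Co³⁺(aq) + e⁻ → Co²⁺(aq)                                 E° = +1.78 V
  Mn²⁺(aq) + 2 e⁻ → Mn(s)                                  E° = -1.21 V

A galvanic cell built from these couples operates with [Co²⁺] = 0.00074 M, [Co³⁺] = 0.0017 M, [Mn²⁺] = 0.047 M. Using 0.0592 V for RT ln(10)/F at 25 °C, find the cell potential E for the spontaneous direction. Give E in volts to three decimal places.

Co³⁺/Co²⁺ is the cathode (higher E°), Mn²⁺/Mn the anode: E°cell = +1.78 − (-1.21) = +2.99 V, n = 2.
Overall: 2 Co³⁺(aq) + Mn(s) → 2 Co²⁺(aq) + Mn²⁺(aq)
Q = [Co²⁺]^2·[Mn²⁺] / ([Co³⁺]^2); log Q = -2.050.
E = E° − (0.0592/n) log Q = +2.99 − (0.0592/2)(-2.050) = +3.051 V.

+3.051 V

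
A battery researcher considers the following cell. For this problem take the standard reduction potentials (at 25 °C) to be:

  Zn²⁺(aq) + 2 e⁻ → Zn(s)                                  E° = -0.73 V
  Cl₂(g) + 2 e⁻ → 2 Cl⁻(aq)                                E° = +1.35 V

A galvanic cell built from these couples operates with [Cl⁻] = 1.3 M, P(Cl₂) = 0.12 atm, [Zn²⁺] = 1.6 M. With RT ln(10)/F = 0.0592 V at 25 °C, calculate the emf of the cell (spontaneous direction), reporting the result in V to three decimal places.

Cl₂/Cl⁻ is the cathode (higher E°), Zn²⁺/Zn the anode: E°cell = +1.35 − (-0.73) = +2.08 V, n = 2.
Overall: Cl₂(g) + Zn(s) → 2 Cl⁻(aq) + Zn²⁺(aq)
Q = [Cl⁻]^2·[Zn²⁺] / (P(Cl₂)); log Q = 1.353.
E = E° − (0.0592/n) log Q = +2.08 − (0.0592/2)(1.353) = +2.040 V.

+2.040 V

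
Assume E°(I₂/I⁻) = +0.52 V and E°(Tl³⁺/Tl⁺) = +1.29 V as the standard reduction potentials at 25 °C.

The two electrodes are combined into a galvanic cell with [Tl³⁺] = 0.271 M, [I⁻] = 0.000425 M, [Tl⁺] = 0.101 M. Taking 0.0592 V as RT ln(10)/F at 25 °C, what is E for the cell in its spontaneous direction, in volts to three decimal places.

+0.583 V

Tl³⁺/Tl⁺ is the cathode (higher E°), I₂/I⁻ the anode: E°cell = +1.29 − (+0.52) = +0.77 V, n = 2.
Overall: Tl³⁺(aq) + 2 I⁻(aq) → Tl⁺(aq) + I₂(s)
Q = [Tl⁺] / ([Tl³⁺]·[I⁻]^2); log Q = 6.315.
E = E° − (0.0592/n) log Q = +0.77 − (0.0592/2)(6.315) = +0.583 V.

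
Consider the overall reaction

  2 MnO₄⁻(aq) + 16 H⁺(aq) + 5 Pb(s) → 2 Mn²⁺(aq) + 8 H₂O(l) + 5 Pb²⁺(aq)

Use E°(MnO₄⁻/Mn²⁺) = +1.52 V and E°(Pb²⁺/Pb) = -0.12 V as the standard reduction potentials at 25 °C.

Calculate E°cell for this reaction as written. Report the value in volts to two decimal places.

The MnO₄⁻/Mn²⁺ couple has the higher reduction potential, so it is the cathode; Pb²⁺/Pb is oxidised at the anode.
E°cell = E°(cathode) − E°(anode) = (+1.52) − (-0.12) = +1.64 V.

+1.64 V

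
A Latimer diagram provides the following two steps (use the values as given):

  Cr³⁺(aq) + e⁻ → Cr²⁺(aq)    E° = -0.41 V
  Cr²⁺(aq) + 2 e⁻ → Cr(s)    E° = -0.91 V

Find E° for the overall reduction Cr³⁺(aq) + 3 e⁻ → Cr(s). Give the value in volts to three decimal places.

Adding the free-energy changes (−nFE°) of the two steps gives −n₃FE°₃ = −n₁FE°₁ − n₂FE°₂.
E°₃ = (1×-0.41 + 2×-0.91) / 3 = (-2.230) / 3 = -0.743 V.

-0.743 V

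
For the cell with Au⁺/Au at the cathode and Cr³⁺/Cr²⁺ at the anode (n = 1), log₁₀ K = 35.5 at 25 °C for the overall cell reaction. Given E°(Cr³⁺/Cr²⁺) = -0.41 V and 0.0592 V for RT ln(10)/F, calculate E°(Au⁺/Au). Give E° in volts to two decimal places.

+1.69 V

E°cell = (0.0592/n)·log K = (0.0592/1)(35.5) = +2.102 V.
Since Au⁺/Au is the cathode and Cr³⁺/Cr²⁺ the anode, E°cell = E°(Au⁺/Au) − E°(Cr³⁺/Cr²⁺).
So E°(Au⁺/Au) = E°cell + E°(Cr³⁺/Cr²⁺) = +2.102 + (-0.41) = +1.69 V.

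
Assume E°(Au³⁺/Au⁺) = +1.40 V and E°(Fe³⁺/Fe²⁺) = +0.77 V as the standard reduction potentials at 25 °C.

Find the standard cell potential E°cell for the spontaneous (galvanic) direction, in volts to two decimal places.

+0.63 V

The Au³⁺/Au⁺ couple has the higher reduction potential, so it is the cathode; Fe³⁺/Fe²⁺ is oxidised at the anode.
E°cell = E°(cathode) − E°(anode) = (+1.40) − (+0.77) = +0.63 V.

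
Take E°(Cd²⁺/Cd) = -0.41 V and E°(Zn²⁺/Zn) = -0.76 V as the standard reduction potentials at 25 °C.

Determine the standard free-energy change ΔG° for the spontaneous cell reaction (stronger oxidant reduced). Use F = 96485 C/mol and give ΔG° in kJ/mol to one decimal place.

Cd²⁺/Cd (E° = -0.41 V) is the cathode; Zn²⁺/Zn (E° = -0.76 V) is the anode, so E°cell = +0.35 V.
Balancing electrons gives n = 2 (lcm of 2 and 2).
ΔG° = −nFE° = −(2)(96485)(+0.35) = -67,540 J = -67.5 kJ/mol.

-67.5 kJ/mol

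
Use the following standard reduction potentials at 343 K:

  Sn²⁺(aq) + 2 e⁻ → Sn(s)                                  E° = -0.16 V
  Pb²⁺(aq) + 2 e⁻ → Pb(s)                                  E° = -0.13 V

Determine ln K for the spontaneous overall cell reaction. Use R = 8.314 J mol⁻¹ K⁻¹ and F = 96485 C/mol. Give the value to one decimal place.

2.0

Cathode: Pb²⁺/Pb; anode: Sn²⁺/Sn. E°cell = (-0.13) − (-0.16) = +0.03 V, with n = 2.
ΔG° = −nFE° = −RT ln K, so ln K = nFE°/(RT) = (2)(96485)(+0.03) / ((8.314)(343)) = 2.030.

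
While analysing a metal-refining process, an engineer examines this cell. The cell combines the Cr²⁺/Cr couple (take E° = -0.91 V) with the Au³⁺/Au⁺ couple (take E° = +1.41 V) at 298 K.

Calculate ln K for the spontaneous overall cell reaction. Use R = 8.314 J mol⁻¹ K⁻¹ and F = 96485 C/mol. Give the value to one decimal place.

Cathode: Au³⁺/Au⁺; anode: Cr²⁺/Cr. E°cell = (+1.41) − (-0.91) = +2.32 V, with n = 2.
ΔG° = −nFE° = −RT ln K, so ln K = nFE°/(RT) = (2)(96485)(+2.32) / ((8.314)(298)) = 180.697.

180.7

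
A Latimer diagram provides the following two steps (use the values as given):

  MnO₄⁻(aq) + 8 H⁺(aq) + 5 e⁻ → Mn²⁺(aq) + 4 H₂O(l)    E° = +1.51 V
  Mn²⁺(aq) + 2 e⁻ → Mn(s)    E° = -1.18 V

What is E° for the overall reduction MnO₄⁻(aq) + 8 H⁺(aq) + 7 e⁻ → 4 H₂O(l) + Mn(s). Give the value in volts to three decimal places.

Standard free energies of sequential steps add: ΔG°₃ = ΔG°₁ + ΔG°₂, so n₃E°₃ = n₁E°₁ + n₂E°₂.
E°₃ = (5×+1.51 + 2×-1.18) / 7 = (+5.190) / 7 = +0.741 V.

+0.741 V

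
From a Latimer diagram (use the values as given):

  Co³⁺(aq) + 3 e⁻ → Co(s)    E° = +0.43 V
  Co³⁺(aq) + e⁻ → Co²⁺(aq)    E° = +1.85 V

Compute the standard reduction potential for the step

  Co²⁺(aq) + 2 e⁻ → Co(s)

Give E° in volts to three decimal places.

-0.280 V

Sequential free energies add, so n₃E°₃ = n₁E°₁ + n₂E°₂.
With n₃ = 3, and the known step contributing 1×(+1.85) V, the unknown satisfies 2·E° = 3×(+0.43) − 1×(+1.85) = -0.560.
E° = -0.560 / 2 = -0.280 V.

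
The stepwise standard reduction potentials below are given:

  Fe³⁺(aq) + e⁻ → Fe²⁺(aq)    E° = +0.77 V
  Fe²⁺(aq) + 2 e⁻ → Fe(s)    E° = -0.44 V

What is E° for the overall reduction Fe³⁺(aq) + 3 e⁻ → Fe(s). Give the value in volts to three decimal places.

-0.037 V

Adding the free-energy changes (−nFE°) of the two steps gives −n₃FE°₃ = −n₁FE°₁ − n₂FE°₂.
E°₃ = (1×+0.77 + 2×-0.44) / 3 = (-0.110) / 3 = -0.037 V.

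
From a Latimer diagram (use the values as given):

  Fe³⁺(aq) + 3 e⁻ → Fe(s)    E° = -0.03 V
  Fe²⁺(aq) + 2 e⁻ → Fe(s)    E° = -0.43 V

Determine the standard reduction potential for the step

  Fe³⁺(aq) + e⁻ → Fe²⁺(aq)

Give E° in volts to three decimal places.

+0.770 V

Sequential free energies add, so n₃E°₃ = n₁E°₁ + n₂E°₂.
With n₃ = 3, and the known step contributing 2×(-0.43) V, the unknown satisfies 1·E° = 3×(-0.03) − 2×(-0.43) = +0.770.
E° = +0.770 / 1 = +0.770 V.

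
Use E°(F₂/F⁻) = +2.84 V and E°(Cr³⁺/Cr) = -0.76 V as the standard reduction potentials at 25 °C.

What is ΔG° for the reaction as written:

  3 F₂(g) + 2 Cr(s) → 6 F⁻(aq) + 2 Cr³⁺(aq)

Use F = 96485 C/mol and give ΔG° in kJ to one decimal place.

As written, F₂/F⁻ is reduced (cathode) and Cr³⁺/Cr is oxidised (anode), so E°cell = (+2.84) − (-0.76) = +3.60 V.
Balancing electrons gives n = 6.
ΔG° = −nFE° = −(6)(96485)(+3.60) = -2,084,076 J = -2084.1 kJ.

-2084.1 kJ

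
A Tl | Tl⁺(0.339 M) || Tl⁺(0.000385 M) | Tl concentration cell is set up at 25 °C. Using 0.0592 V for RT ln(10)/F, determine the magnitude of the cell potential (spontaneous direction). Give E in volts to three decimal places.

+0.174 V

For a concentration cell E°cell = 0. The 0.339 M side is the cathode (reduction is favoured where [Tl⁺] is higher).
With n = 1, E = −(0.0592/1) log([Tl⁺]ₐₙ/[Tl⁺]꜀ₐₜ) = −(0.0592/1) log(0.000385/0.339) = −(0.0592/1)(-2.945) = +0.174 V.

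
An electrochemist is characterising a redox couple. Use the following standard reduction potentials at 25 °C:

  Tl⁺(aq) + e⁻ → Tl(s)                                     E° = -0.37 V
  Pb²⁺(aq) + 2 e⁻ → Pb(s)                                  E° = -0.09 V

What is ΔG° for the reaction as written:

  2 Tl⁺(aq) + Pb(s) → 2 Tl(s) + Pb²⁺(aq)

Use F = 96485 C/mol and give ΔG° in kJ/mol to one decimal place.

+54.0 kJ/mol

As written, Tl⁺/Tl is reduced (cathode) and Pb²⁺/Pb is oxidised (anode), so E°cell = (-0.37) − (-0.09) = -0.28 V.
Balancing electrons gives n = 2.
ΔG° = −nFE° = −(2)(96485)(-0.28) = 54,032 J = +54.0 kJ/mol.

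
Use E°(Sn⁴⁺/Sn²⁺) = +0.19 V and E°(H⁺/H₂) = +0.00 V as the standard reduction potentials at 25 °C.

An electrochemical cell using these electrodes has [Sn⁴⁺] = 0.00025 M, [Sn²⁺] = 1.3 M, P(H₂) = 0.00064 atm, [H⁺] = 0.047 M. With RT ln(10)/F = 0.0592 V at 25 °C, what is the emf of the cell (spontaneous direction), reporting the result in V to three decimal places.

Sn⁴⁺/Sn²⁺ is the cathode (higher E°), H⁺/H₂ the anode: E°cell = +0.19 − (+0.00) = +0.19 V, n = 2.
Overall: Sn⁴⁺(aq) + H₂(g) → Sn²⁺(aq) + 2 H⁺(aq)
Q = [Sn²⁺]·[H⁺]^2 / ([Sn⁴⁺]·P(H₂)); log Q = 4.254.
E = E° − (0.0592/n) log Q = +0.19 − (0.0592/2)(4.254) = +0.064 V.

+0.064 V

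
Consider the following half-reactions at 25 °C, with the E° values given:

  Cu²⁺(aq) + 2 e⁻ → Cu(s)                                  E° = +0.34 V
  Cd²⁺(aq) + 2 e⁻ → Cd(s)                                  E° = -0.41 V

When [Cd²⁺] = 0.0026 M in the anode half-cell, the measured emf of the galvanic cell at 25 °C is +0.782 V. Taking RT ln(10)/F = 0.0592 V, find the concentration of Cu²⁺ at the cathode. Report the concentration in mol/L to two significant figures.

0.031 M

Cu²⁺/Cu is the cathode, Cd²⁺/Cd the anode: E°cell = +0.75 V, n = 2.
Overall reaction: Cu²⁺(aq) + Cd(s) → Cu(s) + Cd²⁺(aq); Q = [Cd²⁺]^1/[Cu²⁺]^1.
From E = E° − (0.0592/n) log Q: log Q = (E° − E)·n/0.0592 = (+0.75 − (+0.782))·2/0.0592 = -1.0811.
So 1·log[Cu²⁺] = 1·log(0.0026) − log Q = -2.5850 − (-1.0811) = -1.5039; [Cu²⁺] = 10^(-1.5039) ≈ 0.031 M.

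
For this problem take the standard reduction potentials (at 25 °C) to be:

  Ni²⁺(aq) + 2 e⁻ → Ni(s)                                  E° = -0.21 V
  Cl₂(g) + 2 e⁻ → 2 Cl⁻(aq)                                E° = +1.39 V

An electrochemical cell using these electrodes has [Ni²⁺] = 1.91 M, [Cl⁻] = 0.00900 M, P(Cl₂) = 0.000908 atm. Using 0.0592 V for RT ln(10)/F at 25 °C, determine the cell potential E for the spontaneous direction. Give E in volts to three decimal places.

Cl₂/Cl⁻ is the cathode (higher E°), Ni²⁺/Ni the anode: E°cell = +1.39 − (-0.21) = +1.60 V, n = 2.
Overall: Cl₂(g) + Ni(s) → 2 Cl⁻(aq) + Ni²⁺(aq)
Q = [Cl⁻]^2·[Ni²⁺] / (P(Cl₂)); log Q = -0.769.
E = E° − (0.0592/n) log Q = +1.60 − (0.0592/2)(-0.769) = +1.623 V.

+1.623 V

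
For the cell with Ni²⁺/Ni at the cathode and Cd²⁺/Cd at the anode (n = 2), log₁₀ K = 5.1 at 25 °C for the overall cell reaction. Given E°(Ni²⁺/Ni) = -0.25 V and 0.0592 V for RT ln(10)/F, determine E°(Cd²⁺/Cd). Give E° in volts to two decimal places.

E°cell = (0.0592/n)·log K = (0.0592/2)(5.1) = +0.151 V.
Since Ni²⁺/Ni is the cathode and Cd²⁺/Cd the anode, E°cell = E°(Ni²⁺/Ni) − E°(Cd²⁺/Cd).
So E°(Cd²⁺/Cd) = E°(Ni²⁺/Ni) − E°cell = (-0.25) − (+0.151) = -0.40 V.

-0.40 V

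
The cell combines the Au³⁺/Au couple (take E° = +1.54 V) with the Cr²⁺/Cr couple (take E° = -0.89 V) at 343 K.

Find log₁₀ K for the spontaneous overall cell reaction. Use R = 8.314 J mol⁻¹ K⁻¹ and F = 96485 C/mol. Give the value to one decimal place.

Cathode: Au³⁺/Au; anode: Cr²⁺/Cr. E°cell = (+1.54) − (-0.89) = +2.43 V, with n = 6.
ΔG° = −nFE° = −RT ln K, so ln K = nFE°/(RT) = (6)(96485)(+2.43) / ((8.314)(343)) = 493.302.
log₁₀ K = 493.302 / ln 10 = 214.2.

214.2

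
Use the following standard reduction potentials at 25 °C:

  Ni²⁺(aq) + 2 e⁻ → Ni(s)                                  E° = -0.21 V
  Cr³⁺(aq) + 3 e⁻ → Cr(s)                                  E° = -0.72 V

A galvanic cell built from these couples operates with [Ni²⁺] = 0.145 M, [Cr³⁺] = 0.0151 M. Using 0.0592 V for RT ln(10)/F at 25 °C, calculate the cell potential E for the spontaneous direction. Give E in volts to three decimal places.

+0.521 V

Ni²⁺/Ni is the cathode (higher E°), Cr³⁺/Cr the anode: E°cell = -0.21 − (-0.72) = +0.51 V, n = 6.
Overall: 3 Ni²⁺(aq) + 2 Cr(s) → 3 Ni(s) + 2 Cr³⁺(aq)
Q = [Cr³⁺]^2 / ([Ni²⁺]^3); log Q = -1.126.
E = E° − (0.0592/n) log Q = +0.51 − (0.0592/6)(-1.126) = +0.521 V.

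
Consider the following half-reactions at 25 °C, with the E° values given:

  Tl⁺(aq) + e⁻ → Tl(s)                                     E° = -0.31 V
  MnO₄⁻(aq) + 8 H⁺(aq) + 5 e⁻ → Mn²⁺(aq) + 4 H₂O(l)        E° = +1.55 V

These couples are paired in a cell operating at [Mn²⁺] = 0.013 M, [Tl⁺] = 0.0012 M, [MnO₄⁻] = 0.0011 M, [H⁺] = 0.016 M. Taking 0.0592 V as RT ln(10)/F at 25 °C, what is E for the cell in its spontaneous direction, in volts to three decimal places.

+1.850 V

MnO₄⁻/Mn²⁺ is the cathode (higher E°), Tl⁺/Tl the anode: E°cell = +1.55 − (-0.31) = +1.86 V, n = 5.
Overall: MnO₄⁻(aq) + 8 H⁺(aq) + 5 Tl(s) → Mn²⁺(aq) + 4 H₂O(l) + 5 Tl⁺(aq)
Q = [Mn²⁺]·[Tl⁺]^5 / ([MnO₄⁻]·[H⁺]^8); log Q = 0.835.
E = E° − (0.0592/n) log Q = +1.86 − (0.0592/5)(0.835) = +1.850 V.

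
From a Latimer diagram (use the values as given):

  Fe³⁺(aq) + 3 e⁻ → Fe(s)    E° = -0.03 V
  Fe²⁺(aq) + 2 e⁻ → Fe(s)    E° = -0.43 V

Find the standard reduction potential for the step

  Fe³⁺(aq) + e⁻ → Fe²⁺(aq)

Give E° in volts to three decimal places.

+0.770 V

Sequential free energies add, so n₃E°₃ = n₁E°₁ + n₂E°₂.
With n₃ = 3, and the known step contributing 2×(-0.43) V, the unknown satisfies 1·E° = 3×(-0.03) − 2×(-0.43) = +0.770.
E° = +0.770 / 1 = +0.770 V.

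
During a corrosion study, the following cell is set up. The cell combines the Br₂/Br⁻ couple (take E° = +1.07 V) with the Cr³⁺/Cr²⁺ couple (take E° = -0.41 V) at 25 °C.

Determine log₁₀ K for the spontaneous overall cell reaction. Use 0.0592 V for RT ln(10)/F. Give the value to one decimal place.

Cathode: Br₂/Br⁻; anode: Cr³⁺/Cr²⁺. E°cell = +1.48 V, n = 2.
log K = nE°cell / 0.0592 = (2)(+1.48) / 0.0592 = 50.0.

50.0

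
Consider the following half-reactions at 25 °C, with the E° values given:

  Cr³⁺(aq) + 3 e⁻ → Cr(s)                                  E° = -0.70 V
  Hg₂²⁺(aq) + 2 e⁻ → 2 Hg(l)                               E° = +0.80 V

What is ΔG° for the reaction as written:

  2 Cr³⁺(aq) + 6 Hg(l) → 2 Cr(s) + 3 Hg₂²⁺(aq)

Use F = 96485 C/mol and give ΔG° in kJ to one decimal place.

As written, Cr³⁺/Cr is reduced (cathode) and Hg₂²⁺/Hg is oxidised (anode), so E°cell = (-0.70) − (+0.80) = -1.50 V.
Balancing electrons gives n = 6.
ΔG° = −nFE° = −(6)(96485)(-1.50) = 868,365 J = +868.4 kJ.

+868.4 kJ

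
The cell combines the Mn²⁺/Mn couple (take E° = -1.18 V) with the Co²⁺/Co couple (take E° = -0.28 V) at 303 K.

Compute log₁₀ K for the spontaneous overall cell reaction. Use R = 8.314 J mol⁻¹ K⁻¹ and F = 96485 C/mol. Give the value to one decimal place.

Cathode: Co²⁺/Co; anode: Mn²⁺/Mn. E°cell = (-0.28) − (-1.18) = +0.90 V, with n = 2.
ΔG° = −nFE° = −RT ln K, so ln K = nFE°/(RT) = (2)(96485)(+0.90) / ((8.314)(303)) = 68.941.
log₁₀ K = 68.941 / ln 10 = 29.9.

29.9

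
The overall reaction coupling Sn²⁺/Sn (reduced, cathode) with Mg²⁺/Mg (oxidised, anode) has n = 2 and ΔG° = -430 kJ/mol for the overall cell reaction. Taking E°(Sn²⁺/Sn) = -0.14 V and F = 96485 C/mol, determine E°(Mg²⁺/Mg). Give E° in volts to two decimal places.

-2.37 V

E°cell = −ΔG°/(nF) = −(-430×10³)/((2)(96485)) = +2.228 V.
Since Sn²⁺/Sn is the cathode and Mg²⁺/Mg the anode, E°cell = E°(Sn²⁺/Sn) − E°(Mg²⁺/Mg).
So E°(Mg²⁺/Mg) = E°(Sn²⁺/Sn) − E°cell = (-0.14) − (+2.228) = -2.37 V.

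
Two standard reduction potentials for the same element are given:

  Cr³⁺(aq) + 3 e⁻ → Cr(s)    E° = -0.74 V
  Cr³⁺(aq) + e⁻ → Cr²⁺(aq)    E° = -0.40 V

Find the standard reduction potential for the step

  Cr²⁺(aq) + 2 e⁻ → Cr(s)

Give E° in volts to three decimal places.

-0.910 V

Sequential free energies add, so n₃E°₃ = n₁E°₁ + n₂E°₂.
With n₃ = 3, and the known step contributing 1×(-0.40) V, the unknown satisfies 2·E° = 3×(-0.74) − 1×(-0.40) = -1.820.
E° = -1.820 / 2 = -0.910 V.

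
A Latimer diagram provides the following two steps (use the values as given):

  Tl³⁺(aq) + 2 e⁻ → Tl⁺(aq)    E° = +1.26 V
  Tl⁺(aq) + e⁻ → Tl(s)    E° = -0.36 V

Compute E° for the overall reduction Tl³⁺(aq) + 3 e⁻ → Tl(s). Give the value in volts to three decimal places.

+0.720 V

Standard free energies of sequential steps add: ΔG°₃ = ΔG°₁ + ΔG°₂, so n₃E°₃ = n₁E°₁ + n₂E°₂.
E°₃ = (2×+1.26 + 1×-0.36) / 3 = (+2.160) / 3 = +0.720 V.
E° values themselves are not directly additive — weighting by electron count is essential.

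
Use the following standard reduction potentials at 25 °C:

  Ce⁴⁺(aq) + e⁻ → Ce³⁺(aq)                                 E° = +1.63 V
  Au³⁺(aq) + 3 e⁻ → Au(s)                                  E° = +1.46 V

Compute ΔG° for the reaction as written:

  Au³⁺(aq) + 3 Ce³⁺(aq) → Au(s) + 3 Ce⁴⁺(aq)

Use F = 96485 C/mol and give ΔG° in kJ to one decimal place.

+49.2 kJ

As written, Au³⁺/Au is reduced (cathode) and Ce⁴⁺/Ce³⁺ is oxidised (anode), so E°cell = (+1.46) − (+1.63) = -0.17 V.
Balancing electrons gives n = 3.
ΔG° = −nFE° = −(3)(96485)(-0.17) = 49,207 J = +49.2 kJ.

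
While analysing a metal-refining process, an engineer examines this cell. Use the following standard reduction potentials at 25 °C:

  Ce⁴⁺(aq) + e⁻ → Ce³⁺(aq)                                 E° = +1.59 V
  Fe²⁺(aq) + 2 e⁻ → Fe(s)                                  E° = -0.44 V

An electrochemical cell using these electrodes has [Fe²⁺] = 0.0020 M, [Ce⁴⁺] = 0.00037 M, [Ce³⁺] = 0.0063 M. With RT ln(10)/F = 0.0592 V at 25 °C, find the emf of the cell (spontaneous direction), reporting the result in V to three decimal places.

+2.037 V

Ce⁴⁺/Ce³⁺ is the cathode (higher E°), Fe²⁺/Fe the anode: E°cell = +1.59 − (-0.44) = +2.03 V, n = 2.
Overall: 2 Ce⁴⁺(aq) + Fe(s) → 2 Ce³⁺(aq) + Fe²⁺(aq)
Q = [Ce³⁺]^2·[Fe²⁺] / ([Ce⁴⁺]^2); log Q = -0.237.
E = E° − (0.0592/n) log Q = +2.03 − (0.0592/2)(-0.237) = +2.037 V.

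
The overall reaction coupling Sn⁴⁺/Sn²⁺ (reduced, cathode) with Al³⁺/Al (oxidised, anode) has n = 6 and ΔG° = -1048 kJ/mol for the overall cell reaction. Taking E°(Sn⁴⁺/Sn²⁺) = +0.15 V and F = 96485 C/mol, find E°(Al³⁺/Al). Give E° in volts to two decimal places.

-1.66 V

E°cell = −ΔG°/(nF) = −(-1048×10³)/((6)(96485)) = +1.810 V.
Since Sn⁴⁺/Sn²⁺ is the cathode and Al³⁺/Al the anode, E°cell = E°(Sn⁴⁺/Sn²⁺) − E°(Al³⁺/Al).
So E°(Al³⁺/Al) = E°(Sn⁴⁺/Sn²⁺) − E°cell = (+0.15) − (+1.810) = -1.66 V.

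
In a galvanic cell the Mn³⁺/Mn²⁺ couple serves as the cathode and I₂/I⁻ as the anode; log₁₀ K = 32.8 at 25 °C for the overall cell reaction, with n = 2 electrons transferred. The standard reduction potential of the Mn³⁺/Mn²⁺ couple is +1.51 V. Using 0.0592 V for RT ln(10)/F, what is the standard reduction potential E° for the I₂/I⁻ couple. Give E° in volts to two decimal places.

+0.54 V

E°cell = (0.0592/n)·log K = (0.0592/2)(32.8) = +0.971 V.
Since Mn³⁺/Mn²⁺ is the cathode and I₂/I⁻ the anode, E°cell = E°(Mn³⁺/Mn²⁺) − E°(I₂/I⁻).
So E°(I₂/I⁻) = E°(Mn³⁺/Mn²⁺) − E°cell = (+1.51) − (+0.971) = +0.54 V.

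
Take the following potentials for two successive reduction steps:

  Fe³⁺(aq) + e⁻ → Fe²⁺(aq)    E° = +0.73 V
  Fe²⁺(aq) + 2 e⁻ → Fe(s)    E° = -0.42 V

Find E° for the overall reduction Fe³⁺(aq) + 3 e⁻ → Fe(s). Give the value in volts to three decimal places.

Standard free energies of sequential steps add: ΔG°₃ = ΔG°₁ + ΔG°₂, so n₃E°₃ = n₁E°₁ + n₂E°₂.
E°₃ = (1×+0.73 + 2×-0.42) / 3 = (-0.110) / 3 = -0.037 V.

-0.037 V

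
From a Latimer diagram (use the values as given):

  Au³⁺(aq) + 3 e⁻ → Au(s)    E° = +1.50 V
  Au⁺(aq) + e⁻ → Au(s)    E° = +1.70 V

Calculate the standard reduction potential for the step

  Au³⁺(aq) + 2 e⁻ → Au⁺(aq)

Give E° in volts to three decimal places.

Sequential free energies add, so n₃E°₃ = n₁E°₁ + n₂E°₂.
With n₃ = 3, and the known step contributing 1×(+1.70) V, the unknown satisfies 2·E° = 3×(+1.50) − 1×(+1.70) = +2.800.
E° = +2.800 / 2 = +1.400 V.

+1.400 V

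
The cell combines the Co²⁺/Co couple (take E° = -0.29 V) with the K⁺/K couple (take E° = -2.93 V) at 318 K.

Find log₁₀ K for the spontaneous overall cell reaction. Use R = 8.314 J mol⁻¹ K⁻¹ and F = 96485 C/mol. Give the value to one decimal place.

83.7

Cathode: Co²⁺/Co; anode: K⁺/K. E°cell = (-0.29) − (-2.93) = +2.64 V, with n = 2.
ΔG° = −nFE° = −RT ln K, so ln K = nFE°/(RT) = (2)(96485)(+2.64) / ((8.314)(318)) = 192.689.
log₁₀ K = 192.689 / ln 10 = 83.7.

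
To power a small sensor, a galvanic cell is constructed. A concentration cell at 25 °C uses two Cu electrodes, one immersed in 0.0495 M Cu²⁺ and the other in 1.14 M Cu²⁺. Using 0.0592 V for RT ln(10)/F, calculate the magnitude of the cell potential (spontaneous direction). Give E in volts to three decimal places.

+0.040 V

For a concentration cell E°cell = 0. The 1.14 M side is the cathode (reduction is favoured where [Cu²⁺] is higher).
With n = 2, E = −(0.0592/2) log([Cu²⁺]ₐₙ/[Cu²⁺]꜀ₐₜ) = −(0.0592/2) log(0.0495/1.14) = −(0.0592/2)(-1.362) = +0.040 V.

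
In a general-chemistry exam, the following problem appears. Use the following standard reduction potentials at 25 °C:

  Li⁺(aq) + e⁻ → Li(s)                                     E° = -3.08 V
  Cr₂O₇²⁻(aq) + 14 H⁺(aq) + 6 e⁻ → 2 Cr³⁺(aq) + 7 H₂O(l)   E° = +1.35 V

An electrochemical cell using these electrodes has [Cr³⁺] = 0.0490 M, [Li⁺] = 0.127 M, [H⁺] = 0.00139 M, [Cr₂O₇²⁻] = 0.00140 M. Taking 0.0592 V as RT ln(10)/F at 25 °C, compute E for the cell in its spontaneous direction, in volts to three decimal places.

+4.086 V

Cr₂O₇²⁻/Cr³⁺ is the cathode (higher E°), Li⁺/Li the anode: E°cell = +1.35 − (-3.08) = +4.43 V, n = 6.
Overall: Cr₂O₇²⁻(aq) + 14 H⁺(aq) + 6 Li(s) → 2 Cr³⁺(aq) + 7 H₂O(l) + 6 Li⁺(aq)
Q = [Cr³⁺]^2·[Li⁺]^6 / ([Cr₂O₇²⁻]·[H⁺]^14); log Q = 34.855.
E = E° − (0.0592/n) log Q = +4.43 − (0.0592/6)(34.855) = +4.086 V.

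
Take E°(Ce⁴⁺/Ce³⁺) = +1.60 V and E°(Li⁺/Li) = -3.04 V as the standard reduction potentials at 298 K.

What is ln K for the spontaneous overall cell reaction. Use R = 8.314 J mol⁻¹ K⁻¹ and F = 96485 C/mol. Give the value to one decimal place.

180.7

Cathode: Ce⁴⁺/Ce³⁺; anode: Li⁺/Li. E°cell = (+1.60) − (-3.04) = +4.64 V, with n = 1.
ΔG° = −nFE° = −RT ln K, so ln K = nFE°/(RT) = (1)(96485)(+4.64) / ((8.314)(298)) = 180.697.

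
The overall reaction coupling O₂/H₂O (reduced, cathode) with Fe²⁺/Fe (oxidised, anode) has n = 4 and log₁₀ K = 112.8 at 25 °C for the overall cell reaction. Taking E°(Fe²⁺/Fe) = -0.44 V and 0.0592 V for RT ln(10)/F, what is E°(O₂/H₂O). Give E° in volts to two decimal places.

+1.23 V

E°cell = (0.0592/n)·log K = (0.0592/4)(112.8) = +1.669 V.
Since O₂/H₂O is the cathode and Fe²⁺/Fe the anode, E°cell = E°(O₂/H₂O) − E°(Fe²⁺/Fe).
So E°(O₂/H₂O) = E°cell + E°(Fe²⁺/Fe) = +1.669 + (-0.44) = +1.23 V.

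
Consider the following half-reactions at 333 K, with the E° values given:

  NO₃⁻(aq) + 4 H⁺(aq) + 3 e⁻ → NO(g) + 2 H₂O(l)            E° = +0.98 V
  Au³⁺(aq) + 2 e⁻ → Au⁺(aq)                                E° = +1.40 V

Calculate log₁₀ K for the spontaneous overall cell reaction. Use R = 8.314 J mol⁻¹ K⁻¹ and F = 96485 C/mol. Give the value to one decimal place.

Cathode: Au³⁺/Au⁺; anode: NO₃⁻/NO. E°cell = (+1.40) − (+0.98) = +0.42 V, with n = 6.
ΔG° = −nFE° = −RT ln K, so ln K = nFE°/(RT) = (6)(96485)(+0.42) / ((8.314)(333)) = 87.823.
log₁₀ K = 87.823 / ln 10 = 38.1.

38.1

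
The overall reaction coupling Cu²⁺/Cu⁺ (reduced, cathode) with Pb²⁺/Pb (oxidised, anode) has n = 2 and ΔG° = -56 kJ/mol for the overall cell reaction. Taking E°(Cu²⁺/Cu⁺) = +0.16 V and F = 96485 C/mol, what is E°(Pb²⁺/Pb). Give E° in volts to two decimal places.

E°cell = −ΔG°/(nF) = −(-56×10³)/((2)(96485)) = +0.290 V.
Since Cu²⁺/Cu⁺ is the cathode and Pb²⁺/Pb the anode, E°cell = E°(Cu²⁺/Cu⁺) − E°(Pb²⁺/Pb).
So E°(Pb²⁺/Pb) = E°(Cu²⁺/Cu⁺) − E°cell = (+0.16) − (+0.290) = -0.13 V.

-0.13 V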